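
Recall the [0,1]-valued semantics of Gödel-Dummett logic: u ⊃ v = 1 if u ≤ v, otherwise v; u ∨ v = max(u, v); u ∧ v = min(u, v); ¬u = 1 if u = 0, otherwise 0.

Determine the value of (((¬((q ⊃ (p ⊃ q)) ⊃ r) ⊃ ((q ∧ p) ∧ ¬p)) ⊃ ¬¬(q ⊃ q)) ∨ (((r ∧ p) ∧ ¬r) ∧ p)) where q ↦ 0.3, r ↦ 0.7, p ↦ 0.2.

1.00

(p ⊃ q): 0.2 ≤ 0.3, so result = 1
(q ⊃ (p ⊃ q)): 0.3 ≤ 1, so result = 1
((q ⊃ (p ⊃ q)) ⊃ r): 1 > 0.7, so result = 0.7
¬((q ⊃ (p ⊃ q)) ⊃ r): Gödel ¬ of 0.7 = 0 (operand ≠ 0)
(q ∧ p) = min(0.3, 0.2) = 0.2
¬p: Gödel ¬ of 0.2 = 0 (operand ≠ 0)
((q ∧ p) ∧ ¬p) = min(0.2, 0) = 0
(¬((q ⊃ (p ⊃ q)) ⊃ r) ⊃ ((q ∧ p) ∧ ¬p)): 0 ≤ 0, so result = 1
(q ⊃ q): 0.3 ≤ 0.3, so result = 1
¬(q ⊃ q): Gödel ¬ of 1 = 0 (operand ≠ 0)
¬¬(q ⊃ q): Gödel ¬ of 0 = 1 (operand is 0)
((¬((q ⊃ (p ⊃ q)) ⊃ r) ⊃ ((q ∧ p) ∧ ¬p)) ⊃ ¬¬(q ⊃ q)): 1 ≤ 1, so result = 1
(r ∧ p) = min(0.7, 0.2) = 0.2
¬r: Gödel ¬ of 0.7 = 0 (operand ≠ 0)
((r ∧ p) ∧ ¬r) = min(0.2, 0) = 0
(((r ∧ p) ∧ ¬r) ∧ p) = min(0, 0.2) = 0
(((¬((q ⊃ (p ⊃ q)) ⊃ r) ⊃ ((q ∧ p) ∧ ¬p)) ⊃ ¬¬(q ⊃ q)) ∨ (((r ∧ p) ∧ ¬r) ∧ p)) = max(1, 0) = 1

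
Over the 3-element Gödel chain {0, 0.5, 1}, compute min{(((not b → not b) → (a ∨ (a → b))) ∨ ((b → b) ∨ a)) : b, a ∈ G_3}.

1.00

Every assignment gives 1. For instance at b = 0, a = 0:
  not b: Gödel ¬ of 0 = 1 (operand is 0)
  not b: Gödel ¬ of 0 = 1 (operand is 0)
  (not b → not b): 1 ≤ 1, so result = 1
  (a → b): 0 ≤ 0, so result = 1
  (a ∨ (a → b)) = max(0, 1) = 1
  ((not b → not b) → (a ∨ (a → b))): 1 ≤ 1, so result = 1
  (b → b): 0 ≤ 0, so result = 1
  ((b → b) ∨ a) = max(1, 0) = 1
  (((not b → not b) → (a ∨ (a → b))) ∨ ((b → b) ∨ a)) = max(1, 1) = 1
All 9 assignments give value 1 — the formula is a G_3-tautology.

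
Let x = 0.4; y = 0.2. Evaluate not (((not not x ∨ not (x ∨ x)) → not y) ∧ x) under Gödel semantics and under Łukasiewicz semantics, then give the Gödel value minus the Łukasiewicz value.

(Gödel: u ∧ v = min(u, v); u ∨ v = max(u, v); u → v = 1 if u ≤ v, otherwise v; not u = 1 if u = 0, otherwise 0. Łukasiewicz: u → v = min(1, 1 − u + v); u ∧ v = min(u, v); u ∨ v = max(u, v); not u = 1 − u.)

Gödel evaluation:
  not x: Gödel ¬ of 0.4 = 0 (operand ≠ 0)
  not not x: Gödel ¬ of 0 = 1 (operand is 0)
  (x ∨ x) = max(0.4, 0.4) = 0.4
  not (x ∨ x): Gödel ¬ of 0.4 = 0 (operand ≠ 0)
  (not not x ∨ not (x ∨ x)) = max(1, 0) = 1
  not y: Gödel ¬ of 0.2 = 0 (operand ≠ 0)
  ((not not x ∨ not (x ∨ x)) → not y): 1 > 0, so result = 0
  (((not not x ∨ not (x ∨ x)) → not y) ∧ x) = min(0, 0.4) = 0
  not (((not not x ∨ not (x ∨ x)) → not y) ∧ x): Gödel ¬ of 0 = 1 (operand is 0)
  Gödel value = 1
Łukasiewicz evaluation:
  not x: Łukasiewicz ¬ gives 1 − 0.4 = 0.6
  not not x: Łukasiewicz ¬ gives 1 − 0.6 = 0.4
  (x ∨ x) = max(0.4, 0.4) = 0.4
  not (x ∨ x): Łukasiewicz ¬ gives 1 − 0.4 = 0.6
  (not not x ∨ not (x ∨ x)) = max(0.4, 0.6) = 0.6
  not y: Łukasiewicz ¬ gives 1 − 0.2 = 0.8
  ((not not x ∨ not (x ∨ x)) → not y): min(1, 1 − 0.6 + 0.8) = 1
  (((not not x ∨ not (x ∨ x)) → not y) ∧ x) = min(1, 0.4) = 0.4
  not (((not not x ∨ not (x ∨ x)) → not y) ∧ x): Łukasiewicz ¬ gives 1 − 0.4 = 0.6
  Łukasiewicz value = 0.6
Difference: 1 − 0.6 = 0.40

0.40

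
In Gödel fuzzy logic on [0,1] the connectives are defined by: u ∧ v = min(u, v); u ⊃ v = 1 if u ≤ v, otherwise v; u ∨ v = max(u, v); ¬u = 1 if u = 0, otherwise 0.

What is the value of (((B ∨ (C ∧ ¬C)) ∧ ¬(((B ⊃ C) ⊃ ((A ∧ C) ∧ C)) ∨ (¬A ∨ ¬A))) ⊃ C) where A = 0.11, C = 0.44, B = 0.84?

¬C: Gödel ¬ of 0.44 = 0 (operand ≠ 0)
(C ∧ ¬C) = min(0.44, 0) = 0
(B ∨ (C ∧ ¬C)) = max(0.84, 0) = 0.84
(B ⊃ C): 0.84 > 0.44, so result = 0.44
(A ∧ C) = min(0.11, 0.44) = 0.11
((A ∧ C) ∧ C) = min(0.11, 0.44) = 0.11
((B ⊃ C) ⊃ ((A ∧ C) ∧ C)): 0.44 > 0.11, so result = 0.11
¬A: Gödel ¬ of 0.11 = 0 (operand ≠ 0)
¬A: Gödel ¬ of 0.11 = 0 (operand ≠ 0)
(¬A ∨ ¬A) = max(0, 0) = 0
(((B ⊃ C) ⊃ ((A ∧ C) ∧ C)) ∨ (¬A ∨ ¬A)) = max(0.11, 0) = 0.11
¬(((B ⊃ C) ⊃ ((A ∧ C) ∧ C)) ∨ (¬A ∨ ¬A)): Gödel ¬ of 0.11 = 0 (operand ≠ 0)
((B ∨ (C ∧ ¬C)) ∧ ¬(((B ⊃ C) ⊃ ((A ∧ C) ∧ C)) ∨ (¬A ∨ ¬A))) = min(0.84, 0) = 0
(((B ∨ (C ∧ ¬C)) ∧ ¬(((B ⊃ C) ⊃ ((A ∧ C) ∧ C)) ∨ (¬A ∨ ¬A))) ⊃ C): 0 ≤ 0.44, so result = 1

1.00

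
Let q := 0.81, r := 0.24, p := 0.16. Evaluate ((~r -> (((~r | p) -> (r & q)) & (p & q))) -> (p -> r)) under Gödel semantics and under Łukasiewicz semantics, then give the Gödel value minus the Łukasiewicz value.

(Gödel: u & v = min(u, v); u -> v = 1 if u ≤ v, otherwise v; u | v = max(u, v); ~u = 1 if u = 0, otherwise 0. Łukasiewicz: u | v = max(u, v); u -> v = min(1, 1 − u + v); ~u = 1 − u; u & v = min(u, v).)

0.00

Gödel evaluation:
  ~r: Gödel ¬ of 0.24 = 0 (operand ≠ 0)
  ~r: Gödel ¬ of 0.24 = 0 (operand ≠ 0)
  (~r | p) = max(0, 0.16) = 0.16
  (r & q) = min(0.24, 0.81) = 0.24
  ((~r | p) -> (r & q)): 0.16 ≤ 0.24, so result = 1
  (p & q) = min(0.16, 0.81) = 0.16
  (((~r | p) -> (r & q)) & (p & q)) = min(1, 0.16) = 0.16
  (~r -> (((~r | p) -> (r & q)) & (p & q))): 0 ≤ 0.16, so result = 1
  (p -> r): 0.16 ≤ 0.24, so result = 1
  ((~r -> (((~r | p) -> (r & q)) & (p & q))) -> (p -> r)): 1 ≤ 1, so result = 1
  Gödel value = 1
Łukasiewicz evaluation:
  ~r: Łukasiewicz ¬ gives 1 − 0.24 = 0.76
  ~r: Łukasiewicz ¬ gives 1 − 0.24 = 0.76
  (~r | p) = max(0.76, 0.16) = 0.76
  (r & q) = min(0.24, 0.81) = 0.24
  ((~r | p) -> (r & q)): min(1, 1 − 0.76 + 0.24) = 0.48
  (p & q) = min(0.16, 0.81) = 0.16
  (((~r | p) -> (r & q)) & (p & q)) = min(0.48, 0.16) = 0.16
  (~r -> (((~r | p) -> (r & q)) & (p & q))): min(1, 1 − 0.76 + 0.16) = 0.4
  (p -> r): min(1, 1 − 0.16 + 0.24) = 1
  ((~r -> (((~r | p) -> (r & q)) & (p & q))) -> (p -> r)): min(1, 1 − 0.4 + 1) = 1
  Łukasiewicz value = 1
Difference: 1 − 1 = 0.00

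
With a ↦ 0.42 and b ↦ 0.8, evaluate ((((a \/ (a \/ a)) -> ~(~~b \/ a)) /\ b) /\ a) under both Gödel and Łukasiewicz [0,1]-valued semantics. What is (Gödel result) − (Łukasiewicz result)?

-0.42

Gödel evaluation:
  (a \/ a) = max(0.42, 0.42) = 0.42
  (a \/ (a \/ a)) = max(0.42, 0.42) = 0.42
  ~b: Gödel ¬ of 0.8 = 0 (operand ≠ 0)
  ~~b: Gödel ¬ of 0 = 1 (operand is 0)
  (~~b \/ a) = max(1, 0.42) = 1
  ~(~~b \/ a): Gödel ¬ of 1 = 0 (operand ≠ 0)
  ((a \/ (a \/ a)) -> ~(~~b \/ a)): 0.42 > 0, so result = 0
  (((a \/ (a \/ a)) -> ~(~~b \/ a)) /\ b) = min(0, 0.8) = 0
  ((((a \/ (a \/ a)) -> ~(~~b \/ a)) /\ b) /\ a) = min(0, 0.42) = 0
  Gödel value = 0
Łukasiewicz evaluation:
  (a \/ a) = max(0.42, 0.42) = 0.42
  (a \/ (a \/ a)) = max(0.42, 0.42) = 0.42
  ~b: Łukasiewicz ¬ gives 1 − 0.8 = 0.2
  ~~b: Łukasiewicz ¬ gives 1 − 0.2 = 0.8
  (~~b \/ a) = max(0.8, 0.42) = 0.8
  ~(~~b \/ a): Łukasiewicz ¬ gives 1 − 0.8 = 0.2
  ((a \/ (a \/ a)) -> ~(~~b \/ a)): min(1, 1 − 0.42 + 0.2) = 0.78
  (((a \/ (a \/ a)) -> ~(~~b \/ a)) /\ b) = min(0.78, 0.8) = 0.78
  ((((a \/ (a \/ a)) -> ~(~~b \/ a)) /\ b) /\ a) = min(0.78, 0.42) = 0.42
  Łukasiewicz value = 0.42
Difference: 0 − 0.42 = -0.42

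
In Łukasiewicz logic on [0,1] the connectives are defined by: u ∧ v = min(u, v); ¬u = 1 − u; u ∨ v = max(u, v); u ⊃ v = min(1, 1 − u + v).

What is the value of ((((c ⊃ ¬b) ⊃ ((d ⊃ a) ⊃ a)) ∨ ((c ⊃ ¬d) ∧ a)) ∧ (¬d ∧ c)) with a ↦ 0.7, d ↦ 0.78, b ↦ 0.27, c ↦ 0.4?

¬b: Łukasiewicz ¬ gives 1 − 0.27 = 0.73
(c ⊃ ¬b): min(1, 1 − 0.4 + 0.73) = 1
(d ⊃ a): min(1, 1 − 0.78 + 0.7) = 0.92
((d ⊃ a) ⊃ a): min(1, 1 − 0.92 + 0.7) = 0.78
((c ⊃ ¬b) ⊃ ((d ⊃ a) ⊃ a)): min(1, 1 − 1 + 0.78) = 0.78
¬d: Łukasiewicz ¬ gives 1 − 0.78 = 0.22
(c ⊃ ¬d): min(1, 1 − 0.4 + 0.22) = 0.82
((c ⊃ ¬d) ∧ a) = min(0.82, 0.7) = 0.7
(((c ⊃ ¬b) ⊃ ((d ⊃ a) ⊃ a)) ∨ ((c ⊃ ¬d) ∧ a)) = max(0.78, 0.7) = 0.78
¬d: Łukasiewicz ¬ gives 1 − 0.78 = 0.22
(¬d ∧ c) = min(0.22, 0.4) = 0.22
((((c ⊃ ¬b) ⊃ ((d ⊃ a) ⊃ a)) ∨ ((c ⊃ ¬d) ∧ a)) ∧ (¬d ∧ c)) = min(0.78, 0.22) = 0.22

0.22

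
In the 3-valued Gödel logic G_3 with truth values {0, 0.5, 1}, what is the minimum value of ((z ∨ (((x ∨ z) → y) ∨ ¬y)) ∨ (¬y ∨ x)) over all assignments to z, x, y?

Every assignment gives 1. For instance at z = 0, x = 0, y = 0:
  (x ∨ z) = max(0, 0) = 0
  ((x ∨ z) → y): 0 ≤ 0, so result = 1
  ¬y: Gödel ¬ of 0 = 1 (operand is 0)
  (((x ∨ z) → y) ∨ ¬y) = max(1, 1) = 1
  (z ∨ (((x ∨ z) → y) ∨ ¬y)) = max(0, 1) = 1
  ¬y: Gödel ¬ of 0 = 1 (operand is 0)
  (¬y ∨ x) = max(1, 0) = 1
  ((z ∨ (((x ∨ z) → y) ∨ ¬y)) ∨ (¬y ∨ x)) = max(1, 1) = 1
All 27 assignments give value 1 — the formula is a G_3-tautology.

1.00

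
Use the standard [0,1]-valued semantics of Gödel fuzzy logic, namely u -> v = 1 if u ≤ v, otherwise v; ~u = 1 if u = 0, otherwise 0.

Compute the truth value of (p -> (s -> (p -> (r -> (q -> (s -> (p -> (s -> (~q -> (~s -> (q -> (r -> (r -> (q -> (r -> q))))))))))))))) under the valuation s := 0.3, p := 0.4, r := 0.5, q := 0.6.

1.00

~q: Gödel ¬ of 0.6 = 0 (operand ≠ 0)
~s: Gödel ¬ of 0.3 = 0 (operand ≠ 0)
(r -> q): 0.5 ≤ 0.6, so result = 1
(q -> (r -> q)): 0.6 ≤ 1, so result = 1
(r -> (q -> (r -> q))): 0.5 ≤ 1, so result = 1
(r -> (r -> (q -> (r -> q)))): 0.5 ≤ 1, so result = 1
(q -> (r -> (r -> (q -> (r -> q))))): 0.6 ≤ 1, so result = 1
(~s -> (q -> (r -> (r -> (q -> (r -> q)))))): 0 ≤ 1, so result = 1
(~q -> (~s -> (q -> (r -> (r -> (q -> (r -> q))))))): 0 ≤ 1, so result = 1
(s -> (~q -> (~s -> (q -> (r -> (r -> (q -> (r -> q)))))))): 0.3 ≤ 1, so result = 1
(p -> (s -> (~q -> (~s -> (q -> (r -> (r -> (q -> (r -> q))))))))): 0.4 ≤ 1, so result = 1
(s -> (p -> (s -> (~q -> (~s -> (q -> (r -> (r -> (q -> (r -> q)))))))))): 0.3 ≤ 1, so result = 1
(q -> (s -> (p -> (s -> (~q -> (~s -> (q -> (r -> (r -> (q -> (r -> q))))))))))): 0.6 ≤ 1, so result = 1
(r -> (q -> (s -> (p -> (s -> (~q -> (~s -> (q -> (r -> (r -> (q -> (r -> q)))))))))))): 0.5 ≤ 1, so result = 1
(p -> (r -> (q -> (s -> (p -> (s -> (~q -> (~s -> (q -> (r -> (r -> (q -> (r -> q))))))))))))): 0.4 ≤ 1, so result = 1
(s -> (p -> (r -> (q -> (s -> (p -> (s -> (~q -> (~s -> (q -> (r -> (r -> (q -> (r -> q)))))))))))))): 0.3 ≤ 1, so result = 1
(p -> (s -> (p -> (r -> (q -> (s -> (p -> (s -> (~q -> (~s -> (q -> (r -> (r -> (q -> (r -> q))))))))))))))): 0.4 ≤ 1, so result = 1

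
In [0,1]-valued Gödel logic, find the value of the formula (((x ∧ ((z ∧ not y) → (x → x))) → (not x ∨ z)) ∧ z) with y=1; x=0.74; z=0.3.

0.30

not y: Gödel ¬ of 1 = 0 (operand ≠ 0)
(z ∧ not y) = min(0.3, 0) = 0
(x → x): 0.74 ≤ 0.74, so result = 1
((z ∧ not y) → (x → x)): 0 ≤ 1, so result = 1
(x ∧ ((z ∧ not y) → (x → x))) = min(0.74, 1) = 0.74
not x: Gödel ¬ of 0.74 = 0 (operand ≠ 0)
(not x ∨ z) = max(0, 0.3) = 0.3
((x ∧ ((z ∧ not y) → (x → x))) → (not x ∨ z)): 0.74 > 0.3, so result = 0.3
(((x ∧ ((z ∧ not y) → (x → x))) → (not x ∨ z)) ∧ z) = min(0.3, 0.3) = 0.3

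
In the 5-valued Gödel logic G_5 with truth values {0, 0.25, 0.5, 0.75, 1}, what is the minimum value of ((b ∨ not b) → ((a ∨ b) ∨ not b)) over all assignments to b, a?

1.00

Every assignment gives 1. For instance at b = 0, a = 0:
  not b: Gödel ¬ of 0 = 1 (operand is 0)
  (b ∨ not b) = max(0, 1) = 1
  (a ∨ b) = max(0, 0) = 0
  not b: Gödel ¬ of 0 = 1 (operand is 0)
  ((a ∨ b) ∨ not b) = max(0, 1) = 1
  ((b ∨ not b) → ((a ∨ b) ∨ not b)): 1 ≤ 1, so result = 1
All 25 assignments give value 1 — the formula is a G_5-tautology.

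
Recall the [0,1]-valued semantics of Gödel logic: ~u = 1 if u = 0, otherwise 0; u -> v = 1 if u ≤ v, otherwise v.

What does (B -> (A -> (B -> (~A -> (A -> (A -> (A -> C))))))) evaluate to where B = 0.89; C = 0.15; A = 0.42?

~A: Gödel ¬ of 0.42 = 0 (operand ≠ 0)
(A -> C): 0.42 > 0.15, so result = 0.15
(A -> (A -> C)): 0.42 > 0.15, so result = 0.15
(A -> (A -> (A -> C))): 0.42 > 0.15, so result = 0.15
(~A -> (A -> (A -> (A -> C)))): 0 ≤ 0.15, so result = 1
(B -> (~A -> (A -> (A -> (A -> C))))): 0.89 ≤ 1, so result = 1
(A -> (B -> (~A -> (A -> (A -> (A -> C)))))): 0.42 ≤ 1, so result = 1
(B -> (A -> (B -> (~A -> (A -> (A -> (A -> C))))))): 0.89 ≤ 1, so result = 1

1.00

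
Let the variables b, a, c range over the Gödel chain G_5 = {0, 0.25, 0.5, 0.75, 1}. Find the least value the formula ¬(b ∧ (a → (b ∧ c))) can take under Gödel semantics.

The minimum is attained at b = 0.25, a = 0, c = 0:
  (b ∧ c) = min(0.25, 0) = 0
  (a → (b ∧ c)): 0 ≤ 0, so result = 1
  (b ∧ (a → (b ∧ c))) = min(0.25, 1) = 0.25
  ¬(b ∧ (a → (b ∧ c))): Gödel ¬ of 0.25 = 0 (operand ≠ 0)
Checking all 125 assignments confirms none give a value below 0.00.

0.00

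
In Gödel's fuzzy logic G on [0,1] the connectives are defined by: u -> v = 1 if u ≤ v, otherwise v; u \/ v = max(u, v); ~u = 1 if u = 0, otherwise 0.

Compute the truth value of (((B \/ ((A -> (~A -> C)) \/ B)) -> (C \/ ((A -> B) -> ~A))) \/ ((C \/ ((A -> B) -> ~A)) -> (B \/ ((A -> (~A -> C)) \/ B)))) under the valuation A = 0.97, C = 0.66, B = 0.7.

~A: Gödel ¬ of 0.97 = 0 (operand ≠ 0)
(~A -> C): 0 ≤ 0.66, so result = 1
(A -> (~A -> C)): 0.97 ≤ 1, so result = 1
((A -> (~A -> C)) \/ B) = max(1, 0.7) = 1
(B \/ ((A -> (~A -> C)) \/ B)) = max(0.7, 1) = 1
(A -> B): 0.97 > 0.7, so result = 0.7
~A: Gödel ¬ of 0.97 = 0 (operand ≠ 0)
((A -> B) -> ~A): 0.7 > 0, so result = 0
(C \/ ((A -> B) -> ~A)) = max(0.66, 0) = 0.66
((B \/ ((A -> (~A -> C)) \/ B)) -> (C \/ ((A -> B) -> ~A))): 1 > 0.66, so result = 0.66
(A -> B): 0.97 > 0.7, so result = 0.7
~A: Gödel ¬ of 0.97 = 0 (operand ≠ 0)
((A -> B) -> ~A): 0.7 > 0, so result = 0
(C \/ ((A -> B) -> ~A)) = max(0.66, 0) = 0.66
~A: Gödel ¬ of 0.97 = 0 (operand ≠ 0)
(~A -> C): 0 ≤ 0.66, so result = 1
(A -> (~A -> C)): 0.97 ≤ 1, so result = 1
((A -> (~A -> C)) \/ B) = max(1, 0.7) = 1
(B \/ ((A -> (~A -> C)) \/ B)) = max(0.7, 1) = 1
((C \/ ((A -> B) -> ~A)) -> (B \/ ((A -> (~A -> C)) \/ B))): 0.66 ≤ 1, so result = 1
(((B \/ ((A -> (~A -> C)) \/ B)) -> (C \/ ((A -> B) -> ~A))) \/ ((C \/ ((A -> B) -> ~A)) -> (B \/ ((A -> (~A -> C)) \/ B)))) = max(0.66, 1) = 1

1.00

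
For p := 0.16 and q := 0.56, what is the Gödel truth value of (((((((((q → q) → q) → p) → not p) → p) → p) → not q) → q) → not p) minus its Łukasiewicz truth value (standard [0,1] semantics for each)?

-0.84

Gödel evaluation:
  (q → q): 0.56 ≤ 0.56, so result = 1
  ((q → q) → q): 1 > 0.56, so result = 0.56
  (((q → q) → q) → p): 0.56 > 0.16, so result = 0.16
  not p: Gödel ¬ of 0.16 = 0 (operand ≠ 0)
  ((((q → q) → q) → p) → not p): 0.16 > 0, so result = 0
  (((((q → q) → q) → p) → not p) → p): 0 ≤ 0.16, so result = 1
  ((((((q → q) → q) → p) → not p) → p) → p): 1 > 0.16, so result = 0.16
  not q: Gödel ¬ of 0.56 = 0 (operand ≠ 0)
  (((((((q → q) → q) → p) → not p) → p) → p) → not q): 0.16 > 0, so result = 0
  ((((((((q → q) → q) → p) → not p) → p) → p) → not q) → q): 0 ≤ 0.56, so result = 1
  not p: Gödel ¬ of 0.16 = 0 (operand ≠ 0)
  (((((((((q → q) → q) → p) → not p) → p) → p) → not q) → q) → not p): 1 > 0, so result = 0
  Gödel value = 0
Łukasiewicz evaluation:
  (q → q): min(1, 1 − 0.56 + 0.56) = 1
  ((q → q) → q): min(1, 1 − 1 + 0.56) = 0.56
  (((q → q) → q) → p): min(1, 1 − 0.56 + 0.16) = 0.6
  not p: Łukasiewicz ¬ gives 1 − 0.16 = 0.84
  ((((q → q) → q) → p) → not p): min(1, 1 − 0.6 + 0.84) = 1
  (((((q → q) → q) → p) → not p) → p): min(1, 1 − 1 + 0.16) = 0.16
  ((((((q → q) → q) → p) → not p) → p) → p): min(1, 1 − 0.16 + 0.16) = 1
  not q: Łukasiewicz ¬ gives 1 − 0.56 = 0.44
  (((((((q → q) → q) → p) → not p) → p) → p) → not q): min(1, 1 − 1 + 0.44) = 0.44
  ((((((((q → q) → q) → p) → not p) → p) → p) → not q) → q): min(1, 1 − 0.44 + 0.56) = 1
  not p: Łukasiewicz ¬ gives 1 − 0.16 = 0.84
  (((((((((q → q) → q) → p) → not p) → p) → p) → not q) → q) → not p): min(1, 1 − 1 + 0.84) = 0.84
  Łukasiewicz value = 0.84
Difference: 0 − 0.84 = -0.84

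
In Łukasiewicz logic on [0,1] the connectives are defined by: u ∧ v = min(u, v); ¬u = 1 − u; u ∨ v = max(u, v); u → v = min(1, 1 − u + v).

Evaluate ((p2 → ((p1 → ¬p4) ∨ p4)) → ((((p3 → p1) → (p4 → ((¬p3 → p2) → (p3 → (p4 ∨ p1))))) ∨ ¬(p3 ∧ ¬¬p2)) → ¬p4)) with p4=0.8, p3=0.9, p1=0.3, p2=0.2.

¬p4: Łukasiewicz ¬ gives 1 − 0.8 = 0.2
(p1 → ¬p4): min(1, 1 − 0.3 + 0.2) = 0.9
((p1 → ¬p4) ∨ p4) = max(0.9, 0.8) = 0.9
(p2 → ((p1 → ¬p4) ∨ p4)): min(1, 1 − 0.2 + 0.9) = 1
(p3 → p1): min(1, 1 − 0.9 + 0.3) = 0.4
¬p3: Łukasiewicz ¬ gives 1 − 0.9 = 0.1
(¬p3 → p2): min(1, 1 − 0.1 + 0.2) = 1
(p4 ∨ p1) = max(0.8, 0.3) = 0.8
(p3 → (p4 ∨ p1)): min(1, 1 − 0.9 + 0.8) = 0.9
((¬p3 → p2) → (p3 → (p4 ∨ p1))): min(1, 1 − 1 + 0.9) = 0.9
(p4 → ((¬p3 → p2) → (p3 → (p4 ∨ p1)))): min(1, 1 − 0.8 + 0.9) = 1
((p3 → p1) → (p4 → ((¬p3 → p2) → (p3 → (p4 ∨ p1))))): min(1, 1 − 0.4 + 1) = 1
¬p2: Łukasiewicz ¬ gives 1 − 0.2 = 0.8
¬¬p2: Łukasiewicz ¬ gives 1 − 0.8 = 0.2
(p3 ∧ ¬¬p2) = min(0.9, 0.2) = 0.2
¬(p3 ∧ ¬¬p2): Łukasiewicz ¬ gives 1 − 0.2 = 0.8
(((p3 → p1) → (p4 → ((¬p3 → p2) → (p3 → (p4 ∨ p1))))) ∨ ¬(p3 ∧ ¬¬p2)) = max(1, 0.8) = 1
¬p4: Łukasiewicz ¬ gives 1 − 0.8 = 0.2
((((p3 → p1) → (p4 → ((¬p3 → p2) → (p3 → (p4 ∨ p1))))) ∨ ¬(p3 ∧ ¬¬p2)) → ¬p4): min(1, 1 − 1 + 0.2) = 0.2
((p2 → ((p1 → ¬p4) ∨ p4)) → ((((p3 → p1) → (p4 → ((¬p3 → p2) → (p3 → (p4 ∨ p1))))) ∨ ¬(p3 ∧ ¬¬p2)) → ¬p4)): min(1, 1 − 1 + 0.2) = 0.2

0.20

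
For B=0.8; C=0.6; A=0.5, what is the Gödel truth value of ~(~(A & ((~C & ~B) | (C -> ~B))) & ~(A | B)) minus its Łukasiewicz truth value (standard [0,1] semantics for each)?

Gödel evaluation:
  ~C: Gödel ¬ of 0.6 = 0 (operand ≠ 0)
  ~B: Gödel ¬ of 0.8 = 0 (operand ≠ 0)
  (~C & ~B) = min(0, 0) = 0
  ~B: Gödel ¬ of 0.8 = 0 (operand ≠ 0)
  (C -> ~B): 0.6 > 0, so result = 0
  ((~C & ~B) | (C -> ~B)) = max(0, 0) = 0
  (A & ((~C & ~B) | (C -> ~B))) = min(0.5, 0) = 0
  ~(A & ((~C & ~B) | (C -> ~B))): Gödel ¬ of 0 = 1 (operand is 0)
  (A | B) = max(0.5, 0.8) = 0.8
  ~(A | B): Gödel ¬ of 0.8 = 0 (operand ≠ 0)
  (~(A & ((~C & ~B) | (C -> ~B))) & ~(A | B)) = min(1, 0) = 0
  ~(~(A & ((~C & ~B) | (C -> ~B))) & ~(A | B)): Gödel ¬ of 0 = 1 (operand is 0)
  Gödel value = 1
Łukasiewicz evaluation:
  ~C: Łukasiewicz ¬ gives 1 − 0.6 = 0.4
  ~B: Łukasiewicz ¬ gives 1 − 0.8 = 0.2
  (~C & ~B) = min(0.4, 0.2) = 0.2
  ~B: Łukasiewicz ¬ gives 1 − 0.8 = 0.2
  (C -> ~B): min(1, 1 − 0.6 + 0.2) = 0.6
  ((~C & ~B) | (C -> ~B)) = max(0.2, 0.6) = 0.6
  (A & ((~C & ~B) | (C -> ~B))) = min(0.5, 0.6) = 0.5
  ~(A & ((~C & ~B) | (C -> ~B))): Łukasiewicz ¬ gives 1 − 0.5 = 0.5
  (A | B) = max(0.5, 0.8) = 0.8
  ~(A | B): Łukasiewicz ¬ gives 1 − 0.8 = 0.2
  (~(A & ((~C & ~B) | (C -> ~B))) & ~(A | B)) = min(0.5, 0.2) = 0.2
  ~(~(A & ((~C & ~B) | (C -> ~B))) & ~(A | B)): Łukasiewicz ¬ gives 1 − 0.2 = 0.8
  Łukasiewicz value = 0.8
Difference: 1 − 0.8 = 0.20

0.20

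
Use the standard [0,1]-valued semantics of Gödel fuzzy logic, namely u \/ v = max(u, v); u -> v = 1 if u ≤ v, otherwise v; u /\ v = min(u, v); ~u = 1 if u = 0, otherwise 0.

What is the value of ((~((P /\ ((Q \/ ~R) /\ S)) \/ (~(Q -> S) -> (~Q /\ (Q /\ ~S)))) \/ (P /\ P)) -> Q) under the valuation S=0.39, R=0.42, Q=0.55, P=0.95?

~R: Gödel ¬ of 0.42 = 0 (operand ≠ 0)
(Q \/ ~R) = max(0.55, 0) = 0.55
((Q \/ ~R) /\ S) = min(0.55, 0.39) = 0.39
(P /\ ((Q \/ ~R) /\ S)) = min(0.95, 0.39) = 0.39
(Q -> S): 0.55 > 0.39, so result = 0.39
~(Q -> S): Gödel ¬ of 0.39 = 0 (operand ≠ 0)
~Q: Gödel ¬ of 0.55 = 0 (operand ≠ 0)
~S: Gödel ¬ of 0.39 = 0 (operand ≠ 0)
(Q /\ ~S) = min(0.55, 0) = 0
(~Q /\ (Q /\ ~S)) = min(0, 0) = 0
(~(Q -> S) -> (~Q /\ (Q /\ ~S))): 0 ≤ 0, so result = 1
((P /\ ((Q \/ ~R) /\ S)) \/ (~(Q -> S) -> (~Q /\ (Q /\ ~S)))) = max(0.39, 1) = 1
~((P /\ ((Q \/ ~R) /\ S)) \/ (~(Q -> S) -> (~Q /\ (Q /\ ~S)))): Gödel ¬ of 1 = 0 (operand ≠ 0)
(P /\ P) = min(0.95, 0.95) = 0.95
(~((P /\ ((Q \/ ~R) /\ S)) \/ (~(Q -> S) -> (~Q /\ (Q /\ ~S)))) \/ (P /\ P)) = max(0, 0.95) = 0.95
((~((P /\ ((Q \/ ~R) /\ S)) \/ (~(Q -> S) -> (~Q /\ (Q /\ ~S)))) \/ (P /\ P)) -> Q): 0.95 > 0.55, so result = 0.55

0.55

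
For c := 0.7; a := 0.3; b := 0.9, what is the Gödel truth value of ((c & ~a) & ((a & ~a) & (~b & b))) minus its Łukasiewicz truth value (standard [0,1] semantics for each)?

Gödel evaluation:
  ~a: Gödel ¬ of 0.3 = 0 (operand ≠ 0)
  (c & ~a) = min(0.7, 0) = 0
  ~a: Gödel ¬ of 0.3 = 0 (operand ≠ 0)
  (a & ~a) = min(0.3, 0) = 0
  ~b: Gödel ¬ of 0.9 = 0 (operand ≠ 0)
  (~b & b) = min(0, 0.9) = 0
  ((a & ~a) & (~b & b)) = min(0, 0) = 0
  ((c & ~a) & ((a & ~a) & (~b & b))) = min(0, 0) = 0
  Gödel value = 0
Łukasiewicz evaluation:
  ~a: Łukasiewicz ¬ gives 1 − 0.3 = 0.7
  (c & ~a) = min(0.7, 0.7) = 0.7
  ~a: Łukasiewicz ¬ gives 1 − 0.3 = 0.7
  (a & ~a) = min(0.3, 0.7) = 0.3
  ~b: Łukasiewicz ¬ gives 1 − 0.9 = 0.1
  (~b & b) = min(0.1, 0.9) = 0.1
  ((a & ~a) & (~b & b)) = min(0.3, 0.1) = 0.1
  ((c & ~a) & ((a & ~a) & (~b & b))) = min(0.7, 0.1) = 0.1
  Łukasiewicz value = 0.1
Difference: 0 − 0.1 = -0.10

-0.10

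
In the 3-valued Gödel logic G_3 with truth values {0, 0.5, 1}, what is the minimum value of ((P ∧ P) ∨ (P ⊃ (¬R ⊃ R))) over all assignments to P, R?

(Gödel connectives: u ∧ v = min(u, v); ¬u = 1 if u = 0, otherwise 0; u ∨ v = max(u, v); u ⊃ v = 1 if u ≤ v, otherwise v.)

The minimum is attained at P = 0.5, R = 0:
  (P ∧ P) = min(0.5, 0.5) = 0.5
  ¬R: Gödel ¬ of 0 = 1 (operand is 0)
  (¬R ⊃ R): 1 > 0, so result = 0
  (P ⊃ (¬R ⊃ R)): 0.5 > 0, so result = 0
  ((P ∧ P) ∨ (P ⊃ (¬R ⊃ R))) = max(0.5, 0) = 0.5
Checking all 9 assignments confirms none give a value below 0.50.

0.50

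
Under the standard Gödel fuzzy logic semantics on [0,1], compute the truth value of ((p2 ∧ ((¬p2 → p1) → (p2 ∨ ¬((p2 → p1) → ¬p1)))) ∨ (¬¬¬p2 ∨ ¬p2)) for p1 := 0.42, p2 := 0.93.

0.93

¬p2: Gödel ¬ of 0.93 = 0 (operand ≠ 0)
(¬p2 → p1): 0 ≤ 0.42, so result = 1
(p2 → p1): 0.93 > 0.42, so result = 0.42
¬p1: Gödel ¬ of 0.42 = 0 (operand ≠ 0)
((p2 → p1) → ¬p1): 0.42 > 0, so result = 0
¬((p2 → p1) → ¬p1): Gödel ¬ of 0 = 1 (operand is 0)
(p2 ∨ ¬((p2 → p1) → ¬p1)) = max(0.93, 1) = 1
((¬p2 → p1) → (p2 ∨ ¬((p2 → p1) → ¬p1))): 1 ≤ 1, so result = 1
(p2 ∧ ((¬p2 → p1) → (p2 ∨ ¬((p2 → p1) → ¬p1)))) = min(0.93, 1) = 0.93
¬p2: Gödel ¬ of 0.93 = 0 (operand ≠ 0)
¬¬p2: Gödel ¬ of 0 = 1 (operand is 0)
¬¬¬p2: Gödel ¬ of 1 = 0 (operand ≠ 0)
¬p2: Gödel ¬ of 0.93 = 0 (operand ≠ 0)
(¬¬¬p2 ∨ ¬p2) = max(0, 0) = 0
((p2 ∧ ((¬p2 → p1) → (p2 ∨ ¬((p2 → p1) → ¬p1)))) ∨ (¬¬¬p2 ∨ ¬p2)) = max(0.93, 0) = 0.93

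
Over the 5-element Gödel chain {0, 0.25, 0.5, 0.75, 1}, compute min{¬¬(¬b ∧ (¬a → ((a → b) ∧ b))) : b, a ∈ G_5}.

0.00

The minimum is attained at b = 0, a = 0:
  ¬b: Gödel ¬ of 0 = 1 (operand is 0)
  ¬a: Gödel ¬ of 0 = 1 (operand is 0)
  (a → b): 0 ≤ 0, so result = 1
  ((a → b) ∧ b) = min(1, 0) = 0
  (¬a → ((a → b) ∧ b)): 1 > 0, so result = 0
  (¬b ∧ (¬a → ((a → b) ∧ b))) = min(1, 0) = 0
  ¬(¬b ∧ (¬a → ((a → b) ∧ b))): Gödel ¬ of 0 = 1 (operand is 0)
  ¬¬(¬b ∧ (¬a → ((a → b) ∧ b))): Gödel ¬ of 1 = 0 (operand ≠ 0)
Checking all 25 assignments confirms none give a value below 0.00.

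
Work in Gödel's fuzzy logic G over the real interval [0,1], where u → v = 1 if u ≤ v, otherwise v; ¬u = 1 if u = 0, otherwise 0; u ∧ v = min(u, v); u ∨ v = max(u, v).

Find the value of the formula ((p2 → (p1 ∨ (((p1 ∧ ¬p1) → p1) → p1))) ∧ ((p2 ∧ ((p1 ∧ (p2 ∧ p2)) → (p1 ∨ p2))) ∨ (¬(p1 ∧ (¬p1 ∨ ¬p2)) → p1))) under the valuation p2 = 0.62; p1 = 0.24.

0.24

¬p1: Gödel ¬ of 0.24 = 0 (operand ≠ 0)
(p1 ∧ ¬p1) = min(0.24, 0) = 0
((p1 ∧ ¬p1) → p1): 0 ≤ 0.24, so result = 1
(((p1 ∧ ¬p1) → p1) → p1): 1 > 0.24, so result = 0.24
(p1 ∨ (((p1 ∧ ¬p1) → p1) → p1)) = max(0.24, 0.24) = 0.24
(p2 → (p1 ∨ (((p1 ∧ ¬p1) → p1) → p1))): 0.62 > 0.24, so result = 0.24
(p2 ∧ p2) = min(0.62, 0.62) = 0.62
(p1 ∧ (p2 ∧ p2)) = min(0.24, 0.62) = 0.24
(p1 ∨ p2) = max(0.24, 0.62) = 0.62
((p1 ∧ (p2 ∧ p2)) → (p1 ∨ p2)): 0.24 ≤ 0.62, so result = 1
(p2 ∧ ((p1 ∧ (p2 ∧ p2)) → (p1 ∨ p2))) = min(0.62, 1) = 0.62
¬p1: Gödel ¬ of 0.24 = 0 (operand ≠ 0)
¬p2: Gödel ¬ of 0.62 = 0 (operand ≠ 0)
(¬p1 ∨ ¬p2) = max(0, 0) = 0
(p1 ∧ (¬p1 ∨ ¬p2)) = min(0.24, 0) = 0
¬(p1 ∧ (¬p1 ∨ ¬p2)): Gödel ¬ of 0 = 1 (operand is 0)
(¬(p1 ∧ (¬p1 ∨ ¬p2)) → p1): 1 > 0.24, so result = 0.24
((p2 ∧ ((p1 ∧ (p2 ∧ p2)) → (p1 ∨ p2))) ∨ (¬(p1 ∧ (¬p1 ∨ ¬p2)) → p1)) = max(0.62, 0.24) = 0.62
((p2 → (p1 ∨ (((p1 ∧ ¬p1) → p1) → p1))) ∧ ((p2 ∧ ((p1 ∧ (p2 ∧ p2)) → (p1 ∨ p2))) ∨ (¬(p1 ∧ (¬p1 ∨ ¬p2)) → p1))) = min(0.24, 0.62) = 0.24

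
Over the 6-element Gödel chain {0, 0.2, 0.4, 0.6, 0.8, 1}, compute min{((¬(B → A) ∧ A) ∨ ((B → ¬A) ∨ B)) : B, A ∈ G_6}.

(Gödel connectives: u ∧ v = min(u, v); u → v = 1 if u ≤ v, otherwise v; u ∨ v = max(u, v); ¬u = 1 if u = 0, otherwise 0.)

0.20

The minimum is attained at B = 0.2, A = 0.2:
  (B → A): 0.2 ≤ 0.2, so result = 1
  ¬(B → A): Gödel ¬ of 1 = 0 (operand ≠ 0)
  (¬(B → A) ∧ A) = min(0, 0.2) = 0
  ¬A: Gödel ¬ of 0.2 = 0 (operand ≠ 0)
  (B → ¬A): 0.2 > 0, so result = 0
  ((B → ¬A) ∨ B) = max(0, 0.2) = 0.2
  ((¬(B → A) ∧ A) ∨ ((B → ¬A) ∨ B)) = max(0, 0.2) = 0.2
Checking all 36 assignments confirms none give a value below 0.20.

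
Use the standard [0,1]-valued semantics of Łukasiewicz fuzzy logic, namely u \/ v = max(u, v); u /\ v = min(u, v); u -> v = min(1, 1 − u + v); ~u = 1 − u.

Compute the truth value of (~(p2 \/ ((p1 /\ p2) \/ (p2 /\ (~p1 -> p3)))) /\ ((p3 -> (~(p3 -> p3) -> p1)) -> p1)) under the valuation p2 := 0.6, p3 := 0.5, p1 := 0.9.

0.40

(p1 /\ p2) = min(0.9, 0.6) = 0.6
~p1: Łukasiewicz ¬ gives 1 − 0.9 = 0.1
(~p1 -> p3): min(1, 1 − 0.1 + 0.5) = 1
(p2 /\ (~p1 -> p3)) = min(0.6, 1) = 0.6
((p1 /\ p2) \/ (p2 /\ (~p1 -> p3))) = max(0.6, 0.6) = 0.6
(p2 \/ ((p1 /\ p2) \/ (p2 /\ (~p1 -> p3)))) = max(0.6, 0.6) = 0.6
~(p2 \/ ((p1 /\ p2) \/ (p2 /\ (~p1 -> p3)))): Łukasiewicz ¬ gives 1 − 0.6 = 0.4
(p3 -> p3): min(1, 1 − 0.5 + 0.5) = 1
~(p3 -> p3): Łukasiewicz ¬ gives 1 − 1 = 0
(~(p3 -> p3) -> p1): min(1, 1 − 0 + 0.9) = 1
(p3 -> (~(p3 -> p3) -> p1)): min(1, 1 − 0.5 + 1) = 1
((p3 -> (~(p3 -> p3) -> p1)) -> p1): min(1, 1 − 1 + 0.9) = 0.9
(~(p2 \/ ((p1 /\ p2) \/ (p2 /\ (~p1 -> p3)))) /\ ((p3 -> (~(p3 -> p3) -> p1)) -> p1)) = min(0.4, 0.9) = 0.4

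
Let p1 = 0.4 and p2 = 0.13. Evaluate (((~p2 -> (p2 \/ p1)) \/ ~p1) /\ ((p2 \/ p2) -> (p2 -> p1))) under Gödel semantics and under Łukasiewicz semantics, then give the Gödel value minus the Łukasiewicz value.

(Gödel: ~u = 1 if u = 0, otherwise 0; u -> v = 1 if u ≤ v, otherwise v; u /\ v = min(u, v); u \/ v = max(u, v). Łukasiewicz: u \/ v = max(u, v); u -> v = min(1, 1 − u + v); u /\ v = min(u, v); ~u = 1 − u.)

0.40

Gödel evaluation:
  ~p2: Gödel ¬ of 0.13 = 0 (operand ≠ 0)
  (p2 \/ p1) = max(0.13, 0.4) = 0.4
  (~p2 -> (p2 \/ p1)): 0 ≤ 0.4, so result = 1
  ~p1: Gödel ¬ of 0.4 = 0 (operand ≠ 0)
  ((~p2 -> (p2 \/ p1)) \/ ~p1) = max(1, 0) = 1
  (p2 \/ p2) = max(0.13, 0.13) = 0.13
  (p2 -> p1): 0.13 ≤ 0.4, so result = 1
  ((p2 \/ p2) -> (p2 -> p1)): 0.13 ≤ 1, so result = 1
  (((~p2 -> (p2 \/ p1)) \/ ~p1) /\ ((p2 \/ p2) -> (p2 -> p1))) = min(1, 1) = 1
  Gödel value = 1
Łukasiewicz evaluation:
  ~p2: Łukasiewicz ¬ gives 1 − 0.13 = 0.87
  (p2 \/ p1) = max(0.13, 0.4) = 0.4
  (~p2 -> (p2 \/ p1)): min(1, 1 − 0.87 + 0.4) = 0.53
  ~p1: Łukasiewicz ¬ gives 1 − 0.4 = 0.6
  ((~p2 -> (p2 \/ p1)) \/ ~p1) = max(0.53, 0.6) = 0.6
  (p2 \/ p2) = max(0.13, 0.13) = 0.13
  (p2 -> p1): min(1, 1 − 0.13 + 0.4) = 1
  ((p2 \/ p2) -> (p2 -> p1)): min(1, 1 − 0.13 + 1) = 1
  (((~p2 -> (p2 \/ p1)) \/ ~p1) /\ ((p2 \/ p2) -> (p2 -> p1))) = min(0.6, 1) = 0.6
  Łukasiewicz value = 0.6
Difference: 1 − 0.6 = 0.40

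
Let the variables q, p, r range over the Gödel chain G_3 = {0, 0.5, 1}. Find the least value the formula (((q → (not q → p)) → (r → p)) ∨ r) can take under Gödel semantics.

The minimum is attained at q = 0, p = 0, r = 0.5:
  not q: Gödel ¬ of 0 = 1 (operand is 0)
  (not q → p): 1 > 0, so result = 0
  (q → (not q → p)): 0 ≤ 0, so result = 1
  (r → p): 0.5 > 0, so result = 0
  ((q → (not q → p)) → (r → p)): 1 > 0, so result = 0
  (((q → (not q → p)) → (r → p)) ∨ r) = max(0, 0.5) = 0.5
Checking all 27 assignments confirms none give a value below 0.50.

0.50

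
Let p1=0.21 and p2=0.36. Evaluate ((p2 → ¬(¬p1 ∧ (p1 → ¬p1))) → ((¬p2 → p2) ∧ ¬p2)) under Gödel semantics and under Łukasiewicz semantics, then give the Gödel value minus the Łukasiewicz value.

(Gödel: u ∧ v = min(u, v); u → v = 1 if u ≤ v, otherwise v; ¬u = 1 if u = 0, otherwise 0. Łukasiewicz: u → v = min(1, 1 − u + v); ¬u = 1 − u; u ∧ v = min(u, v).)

Gödel evaluation:
  ¬p1: Gödel ¬ of 0.21 = 0 (operand ≠ 0)
  ¬p1: Gödel ¬ of 0.21 = 0 (operand ≠ 0)
  (p1 → ¬p1): 0.21 > 0, so result = 0
  (¬p1 ∧ (p1 → ¬p1)) = min(0, 0) = 0
  ¬(¬p1 ∧ (p1 → ¬p1)): Gödel ¬ of 0 = 1 (operand is 0)
  (p2 → ¬(¬p1 ∧ (p1 → ¬p1))): 0.36 ≤ 1, so result = 1
  ¬p2: Gödel ¬ of 0.36 = 0 (operand ≠ 0)
  (¬p2 → p2): 0 ≤ 0.36, so result = 1
  ¬p2: Gödel ¬ of 0.36 = 0 (operand ≠ 0)
  ((¬p2 → p2) ∧ ¬p2) = min(1, 0) = 0
  ((p2 → ¬(¬p1 ∧ (p1 → ¬p1))) → ((¬p2 → p2) ∧ ¬p2)): 1 > 0, so result = 0
  Gödel value = 0
Łukasiewicz evaluation:
  ¬p1: Łukasiewicz ¬ gives 1 − 0.21 = 0.79
  ¬p1: Łukasiewicz ¬ gives 1 − 0.21 = 0.79
  (p1 → ¬p1): min(1, 1 − 0.21 + 0.79) = 1
  (¬p1 ∧ (p1 → ¬p1)) = min(0.79, 1) = 0.79
  ¬(¬p1 ∧ (p1 → ¬p1)): Łukasiewicz ¬ gives 1 − 0.79 = 0.21
  (p2 → ¬(¬p1 ∧ (p1 → ¬p1))): min(1, 1 − 0.36 + 0.21) = 0.85
  ¬p2: Łukasiewicz ¬ gives 1 − 0.36 = 0.64
  (¬p2 → p2): min(1, 1 − 0.64 + 0.36) = 0.72
  ¬p2: Łukasiewicz ¬ gives 1 − 0.36 = 0.64
  ((¬p2 → p2) ∧ ¬p2) = min(0.72, 0.64) = 0.64
  ((p2 → ¬(¬p1 ∧ (p1 → ¬p1))) → ((¬p2 → p2) ∧ ¬p2)): min(1, 1 − 0.85 + 0.64) = 0.79
  Łukasiewicz value = 0.79
Difference: 0 − 0.79 = -0.79

-0.79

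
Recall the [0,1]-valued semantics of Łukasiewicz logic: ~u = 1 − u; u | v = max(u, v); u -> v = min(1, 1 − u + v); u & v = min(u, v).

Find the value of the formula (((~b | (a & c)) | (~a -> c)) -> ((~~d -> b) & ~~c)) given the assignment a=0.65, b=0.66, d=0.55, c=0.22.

0.35

~b: Łukasiewicz ¬ gives 1 − 0.66 = 0.34
(a & c) = min(0.65, 0.22) = 0.22
(~b | (a & c)) = max(0.34, 0.22) = 0.34
~a: Łukasiewicz ¬ gives 1 − 0.65 = 0.35
(~a -> c): min(1, 1 − 0.35 + 0.22) = 0.87
((~b | (a & c)) | (~a -> c)) = max(0.34, 0.87) = 0.87
~d: Łukasiewicz ¬ gives 1 − 0.55 = 0.45
~~d: Łukasiewicz ¬ gives 1 − 0.45 = 0.55
(~~d -> b): min(1, 1 − 0.55 + 0.66) = 1
~c: Łukasiewicz ¬ gives 1 − 0.22 = 0.78
~~c: Łukasiewicz ¬ gives 1 − 0.78 = 0.22
((~~d -> b) & ~~c) = min(1, 0.22) = 0.22
(((~b | (a & c)) | (~a -> c)) -> ((~~d -> b) & ~~c)): min(1, 1 − 0.87 + 0.22) = 0.35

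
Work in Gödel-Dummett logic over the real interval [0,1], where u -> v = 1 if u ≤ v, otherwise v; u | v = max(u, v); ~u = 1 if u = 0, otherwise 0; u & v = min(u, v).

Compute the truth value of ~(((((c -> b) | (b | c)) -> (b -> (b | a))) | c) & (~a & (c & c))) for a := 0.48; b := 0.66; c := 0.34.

1.00

(c -> b): 0.34 ≤ 0.66, so result = 1
(b | c) = max(0.66, 0.34) = 0.66
((c -> b) | (b | c)) = max(1, 0.66) = 1
(b | a) = max(0.66, 0.48) = 0.66
(b -> (b | a)): 0.66 ≤ 0.66, so result = 1
(((c -> b) | (b | c)) -> (b -> (b | a))): 1 ≤ 1, so result = 1
((((c -> b) | (b | c)) -> (b -> (b | a))) | c) = max(1, 0.34) = 1
~a: Gödel ¬ of 0.48 = 0 (operand ≠ 0)
(c & c) = min(0.34, 0.34) = 0.34
(~a & (c & c)) = min(0, 0.34) = 0
(((((c -> b) | (b | c)) -> (b -> (b | a))) | c) & (~a & (c & c))) = min(1, 0) = 0
~(((((c -> b) | (b | c)) -> (b -> (b | a))) | c) & (~a & (c & c))): Gödel ¬ of 0 = 1 (operand is 0)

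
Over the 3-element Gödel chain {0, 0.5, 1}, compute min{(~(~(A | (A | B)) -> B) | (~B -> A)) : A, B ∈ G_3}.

The minimum is attained at A = 0.5, B = 0:
  (A | B) = max(0.5, 0) = 0.5
  (A | (A | B)) = max(0.5, 0.5) = 0.5
  ~(A | (A | B)): Gödel ¬ of 0.5 = 0 (operand ≠ 0)
  (~(A | (A | B)) -> B): 0 ≤ 0, so result = 1
  ~(~(A | (A | B)) -> B): Gödel ¬ of 1 = 0 (operand ≠ 0)
  ~B: Gödel ¬ of 0 = 1 (operand is 0)
  (~B -> A): 1 > 0.5, so result = 0.5
  (~(~(A | (A | B)) -> B) | (~B -> A)) = max(0, 0.5) = 0.5
Checking all 9 assignments confirms none give a value below 0.50.

0.50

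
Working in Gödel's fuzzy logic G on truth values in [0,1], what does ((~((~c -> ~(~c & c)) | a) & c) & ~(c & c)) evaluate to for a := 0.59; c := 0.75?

0.00

~c: Gödel ¬ of 0.75 = 0 (operand ≠ 0)
~c: Gödel ¬ of 0.75 = 0 (operand ≠ 0)
(~c & c) = min(0, 0.75) = 0
~(~c & c): Gödel ¬ of 0 = 1 (operand is 0)
(~c -> ~(~c & c)): 0 ≤ 1, so result = 1
((~c -> ~(~c & c)) | a) = max(1, 0.59) = 1
~((~c -> ~(~c & c)) | a): Gödel ¬ of 1 = 0 (operand ≠ 0)
(~((~c -> ~(~c & c)) | a) & c) = min(0, 0.75) = 0
(c & c) = min(0.75, 0.75) = 0.75
~(c & c): Gödel ¬ of 0.75 = 0 (operand ≠ 0)
((~((~c -> ~(~c & c)) | a) & c) & ~(c & c)) = min(0, 0) = 0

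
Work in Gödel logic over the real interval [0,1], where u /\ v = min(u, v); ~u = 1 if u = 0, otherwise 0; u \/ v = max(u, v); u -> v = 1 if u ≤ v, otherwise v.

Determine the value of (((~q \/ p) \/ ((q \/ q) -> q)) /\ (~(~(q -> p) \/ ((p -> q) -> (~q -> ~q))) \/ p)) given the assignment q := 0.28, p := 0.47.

0.47

~q: Gödel ¬ of 0.28 = 0 (operand ≠ 0)
(~q \/ p) = max(0, 0.47) = 0.47
(q \/ q) = max(0.28, 0.28) = 0.28
((q \/ q) -> q): 0.28 ≤ 0.28, so result = 1
((~q \/ p) \/ ((q \/ q) -> q)) = max(0.47, 1) = 1
(q -> p): 0.28 ≤ 0.47, so result = 1
~(q -> p): Gödel ¬ of 1 = 0 (operand ≠ 0)
(p -> q): 0.47 > 0.28, so result = 0.28
~q: Gödel ¬ of 0.28 = 0 (operand ≠ 0)
~q: Gödel ¬ of 0.28 = 0 (operand ≠ 0)
(~q -> ~q): 0 ≤ 0, so result = 1
((p -> q) -> (~q -> ~q)): 0.28 ≤ 1, so result = 1
(~(q -> p) \/ ((p -> q) -> (~q -> ~q))) = max(0, 1) = 1
~(~(q -> p) \/ ((p -> q) -> (~q -> ~q))): Gödel ¬ of 1 = 0 (operand ≠ 0)
(~(~(q -> p) \/ ((p -> q) -> (~q -> ~q))) \/ p) = max(0, 0.47) = 0.47
(((~q \/ p) \/ ((q \/ q) -> q)) /\ (~(~(q -> p) \/ ((p -> q) -> (~q -> ~q))) \/ p)) = min(1, 0.47) = 0.47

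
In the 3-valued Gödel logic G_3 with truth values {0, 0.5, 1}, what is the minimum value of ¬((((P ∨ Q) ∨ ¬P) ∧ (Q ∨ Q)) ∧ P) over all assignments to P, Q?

0.00

The minimum is attained at P = 0.5, Q = 0.5:
  (P ∨ Q) = max(0.5, 0.5) = 0.5
  ¬P: Gödel ¬ of 0.5 = 0 (operand ≠ 0)
  ((P ∨ Q) ∨ ¬P) = max(0.5, 0) = 0.5
  (Q ∨ Q) = max(0.5, 0.5) = 0.5
  (((P ∨ Q) ∨ ¬P) ∧ (Q ∨ Q)) = min(0.5, 0.5) = 0.5
  ((((P ∨ Q) ∨ ¬P) ∧ (Q ∨ Q)) ∧ P) = min(0.5, 0.5) = 0.5
  ¬((((P ∨ Q) ∨ ¬P) ∧ (Q ∨ Q)) ∧ P): Gödel ¬ of 0.5 = 0 (operand ≠ 0)
Checking all 9 assignments confirms none give a value below 0.00.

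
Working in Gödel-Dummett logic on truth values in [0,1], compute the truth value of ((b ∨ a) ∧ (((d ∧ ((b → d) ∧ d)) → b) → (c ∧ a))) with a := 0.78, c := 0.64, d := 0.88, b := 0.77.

0.64

(b ∨ a) = max(0.77, 0.78) = 0.78
(b → d): 0.77 ≤ 0.88, so result = 1
((b → d) ∧ d) = min(1, 0.88) = 0.88
(d ∧ ((b → d) ∧ d)) = min(0.88, 0.88) = 0.88
((d ∧ ((b → d) ∧ d)) → b): 0.88 > 0.77, so result = 0.77
(c ∧ a) = min(0.64, 0.78) = 0.64
(((d ∧ ((b → d) ∧ d)) → b) → (c ∧ a)): 0.77 > 0.64, so result = 0.64
((b ∨ a) ∧ (((d ∧ ((b → d) ∧ d)) → b) → (c ∧ a))) = min(0.78, 0.64) = 0.64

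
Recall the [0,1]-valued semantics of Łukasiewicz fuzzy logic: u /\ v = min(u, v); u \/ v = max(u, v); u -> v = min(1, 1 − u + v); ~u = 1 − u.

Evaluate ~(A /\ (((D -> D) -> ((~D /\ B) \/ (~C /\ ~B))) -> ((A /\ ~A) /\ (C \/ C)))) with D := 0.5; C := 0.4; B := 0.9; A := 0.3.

0.70

(D -> D): min(1, 1 − 0.5 + 0.5) = 1
~D: Łukasiewicz ¬ gives 1 − 0.5 = 0.5
(~D /\ B) = min(0.5, 0.9) = 0.5
~C: Łukasiewicz ¬ gives 1 − 0.4 = 0.6
~B: Łukasiewicz ¬ gives 1 − 0.9 = 0.1
(~C /\ ~B) = min(0.6, 0.1) = 0.1
((~D /\ B) \/ (~C /\ ~B)) = max(0.5, 0.1) = 0.5
((D -> D) -> ((~D /\ B) \/ (~C /\ ~B))): min(1, 1 − 1 + 0.5) = 0.5
~A: Łukasiewicz ¬ gives 1 − 0.3 = 0.7
(A /\ ~A) = min(0.3, 0.7) = 0.3
(C \/ C) = max(0.4, 0.4) = 0.4
((A /\ ~A) /\ (C \/ C)) = min(0.3, 0.4) = 0.3
(((D -> D) -> ((~D /\ B) \/ (~C /\ ~B))) -> ((A /\ ~A) /\ (C \/ C))): min(1, 1 − 0.5 + 0.3) = 0.8
(A /\ (((D -> D) -> ((~D /\ B) \/ (~C /\ ~B))) -> ((A /\ ~A) /\ (C \/ C)))) = min(0.3, 0.8) = 0.3
~(A /\ (((D -> D) -> ((~D /\ B) \/ (~C /\ ~B))) -> ((A /\ ~A) /\ (C \/ C)))): Łukasiewicz ¬ gives 1 − 0.3 = 0.7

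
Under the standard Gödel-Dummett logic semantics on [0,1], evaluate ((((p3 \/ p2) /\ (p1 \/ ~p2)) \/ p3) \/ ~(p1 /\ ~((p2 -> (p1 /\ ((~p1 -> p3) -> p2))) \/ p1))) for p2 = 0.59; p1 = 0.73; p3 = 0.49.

1.00

(p3 \/ p2) = max(0.49, 0.59) = 0.59
~p2: Gödel ¬ of 0.59 = 0 (operand ≠ 0)
(p1 \/ ~p2) = max(0.73, 0) = 0.73
((p3 \/ p2) /\ (p1 \/ ~p2)) = min(0.59, 0.73) = 0.59
(((p3 \/ p2) /\ (p1 \/ ~p2)) \/ p3) = max(0.59, 0.49) = 0.59
~p1: Gödel ¬ of 0.73 = 0 (operand ≠ 0)
(~p1 -> p3): 0 ≤ 0.49, so result = 1
((~p1 -> p3) -> p2): 1 > 0.59, so result = 0.59
(p1 /\ ((~p1 -> p3) -> p2)) = min(0.73, 0.59) = 0.59
(p2 -> (p1 /\ ((~p1 -> p3) -> p2))): 0.59 ≤ 0.59, so result = 1
((p2 -> (p1 /\ ((~p1 -> p3) -> p2))) \/ p1) = max(1, 0.73) = 1
~((p2 -> (p1 /\ ((~p1 -> p3) -> p2))) \/ p1): Gödel ¬ of 1 = 0 (operand ≠ 0)
(p1 /\ ~((p2 -> (p1 /\ ((~p1 -> p3) -> p2))) \/ p1)) = min(0.73, 0) = 0
~(p1 /\ ~((p2 -> (p1 /\ ((~p1 -> p3) -> p2))) \/ p1)): Gödel ¬ of 0 = 1 (operand is 0)
((((p3 \/ p2) /\ (p1 \/ ~p2)) \/ p3) \/ ~(p1 /\ ~((p2 -> (p1 /\ ((~p1 -> p3) -> p2))) \/ p1))) = max(0.59, 1) = 1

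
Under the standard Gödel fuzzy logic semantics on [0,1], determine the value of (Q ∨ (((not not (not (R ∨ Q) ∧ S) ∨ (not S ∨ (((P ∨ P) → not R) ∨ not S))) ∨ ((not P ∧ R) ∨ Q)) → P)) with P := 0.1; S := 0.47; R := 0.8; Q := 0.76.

0.76

(R ∨ Q) = max(0.8, 0.76) = 0.8
not (R ∨ Q): Gödel ¬ of 0.8 = 0 (operand ≠ 0)
(not (R ∨ Q) ∧ S) = min(0, 0.47) = 0
not (not (R ∨ Q) ∧ S): Gödel ¬ of 0 = 1 (operand is 0)
not not (not (R ∨ Q) ∧ S): Gödel ¬ of 1 = 0 (operand ≠ 0)
not S: Gödel ¬ of 0.47 = 0 (operand ≠ 0)
(P ∨ P) = max(0.1, 0.1) = 0.1
not R: Gödel ¬ of 0.8 = 0 (operand ≠ 0)
((P ∨ P) → not R): 0.1 > 0, so result = 0
not S: Gödel ¬ of 0.47 = 0 (operand ≠ 0)
(((P ∨ P) → not R) ∨ not S) = max(0, 0) = 0
(not S ∨ (((P ∨ P) → not R) ∨ not S)) = max(0, 0) = 0
(not not (not (R ∨ Q) ∧ S) ∨ (not S ∨ (((P ∨ P) → not R) ∨ not S))) = max(0, 0) = 0
not P: Gödel ¬ of 0.1 = 0 (operand ≠ 0)
(not P ∧ R) = min(0, 0.8) = 0
((not P ∧ R) ∨ Q) = max(0, 0.76) = 0.76
((not not (not (R ∨ Q) ∧ S) ∨ (not S ∨ (((P ∨ P) → not R) ∨ not S))) ∨ ((not P ∧ R) ∨ Q)) = max(0, 0.76) = 0.76
(((not not (not (R ∨ Q) ∧ S) ∨ (not S ∨ (((P ∨ P) → not R) ∨ not S))) ∨ ((not P ∧ R) ∨ Q)) → P): 0.76 > 0.1, so result = 0.1
(Q ∨ (((not not (not (R ∨ Q) ∧ S) ∨ (not S ∨ (((P ∨ P) → not R) ∨ not S))) ∨ ((not P ∧ R) ∨ Q)) → P)) = max(0.76, 0.1) = 0.76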